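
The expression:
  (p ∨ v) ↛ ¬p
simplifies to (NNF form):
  p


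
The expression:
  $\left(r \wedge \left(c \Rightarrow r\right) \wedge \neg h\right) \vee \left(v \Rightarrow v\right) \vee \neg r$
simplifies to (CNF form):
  $\text{True}$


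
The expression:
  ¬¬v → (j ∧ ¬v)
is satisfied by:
  {v: False}


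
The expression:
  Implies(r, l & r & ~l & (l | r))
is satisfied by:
  {r: False}


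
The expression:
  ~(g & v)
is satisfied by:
  {g: False, v: False}
  {v: True, g: False}
  {g: True, v: False}


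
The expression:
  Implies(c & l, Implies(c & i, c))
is always true.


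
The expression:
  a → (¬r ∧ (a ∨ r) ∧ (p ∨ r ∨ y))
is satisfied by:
  {y: True, p: True, a: False, r: False}
  {y: True, p: False, a: False, r: False}
  {p: True, r: False, y: False, a: False}
  {r: False, p: False, y: False, a: False}
  {r: True, y: True, p: True, a: False}
  {r: True, y: True, p: False, a: False}
  {r: True, p: True, y: False, a: False}
  {r: True, p: False, y: False, a: False}
  {a: True, y: True, p: True, r: False}
  {a: True, y: True, p: False, r: False}
  {a: True, p: True, y: False, r: False}


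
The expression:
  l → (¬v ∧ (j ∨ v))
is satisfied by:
  {j: True, v: False, l: False}
  {v: False, l: False, j: False}
  {j: True, v: True, l: False}
  {v: True, j: False, l: False}
  {l: True, j: True, v: False}


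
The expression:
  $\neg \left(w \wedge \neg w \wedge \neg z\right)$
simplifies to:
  $\text{True}$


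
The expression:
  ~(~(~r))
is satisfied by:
  {r: False}


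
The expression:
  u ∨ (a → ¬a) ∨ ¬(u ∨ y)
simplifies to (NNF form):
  u ∨ ¬a ∨ ¬y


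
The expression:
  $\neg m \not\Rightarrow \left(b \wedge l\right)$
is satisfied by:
  {l: False, m: False, b: False}
  {b: True, l: False, m: False}
  {l: True, b: False, m: False}


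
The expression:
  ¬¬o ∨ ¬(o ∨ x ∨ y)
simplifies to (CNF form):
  (o ∨ ¬x) ∧ (o ∨ ¬y)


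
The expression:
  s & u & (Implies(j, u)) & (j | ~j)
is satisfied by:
  {u: True, s: True}


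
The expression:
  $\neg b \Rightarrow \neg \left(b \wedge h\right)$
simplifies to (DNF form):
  $\text{True}$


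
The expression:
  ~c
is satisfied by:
  {c: False}


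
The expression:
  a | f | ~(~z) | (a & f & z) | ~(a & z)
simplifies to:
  True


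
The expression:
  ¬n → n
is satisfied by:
  {n: True}


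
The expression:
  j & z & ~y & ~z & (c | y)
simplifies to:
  False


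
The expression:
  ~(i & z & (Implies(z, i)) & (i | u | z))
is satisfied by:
  {z: False, i: False}
  {i: True, z: False}
  {z: True, i: False}


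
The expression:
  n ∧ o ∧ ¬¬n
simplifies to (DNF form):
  n ∧ o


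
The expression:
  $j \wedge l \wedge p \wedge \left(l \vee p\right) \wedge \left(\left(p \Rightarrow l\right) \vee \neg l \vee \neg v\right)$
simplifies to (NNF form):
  $j \wedge l \wedge p$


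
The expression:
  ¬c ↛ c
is always true.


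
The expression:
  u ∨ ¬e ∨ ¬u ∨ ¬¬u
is always true.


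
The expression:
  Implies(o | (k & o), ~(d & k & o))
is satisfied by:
  {k: False, o: False, d: False}
  {d: True, k: False, o: False}
  {o: True, k: False, d: False}
  {d: True, o: True, k: False}
  {k: True, d: False, o: False}
  {d: True, k: True, o: False}
  {o: True, k: True, d: False}


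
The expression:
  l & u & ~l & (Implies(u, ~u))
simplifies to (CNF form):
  False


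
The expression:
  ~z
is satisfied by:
  {z: False}


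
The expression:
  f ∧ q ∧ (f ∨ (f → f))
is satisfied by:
  {f: True, q: True}


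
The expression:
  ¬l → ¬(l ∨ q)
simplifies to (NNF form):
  l ∨ ¬q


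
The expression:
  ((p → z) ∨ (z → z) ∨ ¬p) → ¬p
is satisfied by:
  {p: False}


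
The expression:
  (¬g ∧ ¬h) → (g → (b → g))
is always true.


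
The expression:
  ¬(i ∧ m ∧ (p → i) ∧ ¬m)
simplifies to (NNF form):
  True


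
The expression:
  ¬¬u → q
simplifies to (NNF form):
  q ∨ ¬u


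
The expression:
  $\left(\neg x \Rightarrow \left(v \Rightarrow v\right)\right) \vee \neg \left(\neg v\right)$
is always true.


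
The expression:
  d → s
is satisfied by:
  {s: True, d: False}
  {d: False, s: False}
  {d: True, s: True}


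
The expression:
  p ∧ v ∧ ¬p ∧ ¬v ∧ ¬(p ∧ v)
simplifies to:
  False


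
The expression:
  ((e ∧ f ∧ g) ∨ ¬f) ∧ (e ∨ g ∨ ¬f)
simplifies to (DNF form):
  (e ∧ g) ∨ ¬f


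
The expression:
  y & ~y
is never true.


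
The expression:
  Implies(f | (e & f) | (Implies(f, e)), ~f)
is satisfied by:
  {f: False}


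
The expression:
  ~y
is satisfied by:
  {y: False}


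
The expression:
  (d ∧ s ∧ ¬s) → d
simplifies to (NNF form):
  True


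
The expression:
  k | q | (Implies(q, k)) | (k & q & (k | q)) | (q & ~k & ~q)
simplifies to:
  True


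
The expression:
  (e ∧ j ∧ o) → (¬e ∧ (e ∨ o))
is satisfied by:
  {e: False, o: False, j: False}
  {j: True, e: False, o: False}
  {o: True, e: False, j: False}
  {j: True, o: True, e: False}
  {e: True, j: False, o: False}
  {j: True, e: True, o: False}
  {o: True, e: True, j: False}


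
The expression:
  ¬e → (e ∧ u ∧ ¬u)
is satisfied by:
  {e: True}


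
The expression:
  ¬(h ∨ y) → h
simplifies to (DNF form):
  h ∨ y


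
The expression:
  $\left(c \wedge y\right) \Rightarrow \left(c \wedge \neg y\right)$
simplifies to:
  $\neg c \vee \neg y$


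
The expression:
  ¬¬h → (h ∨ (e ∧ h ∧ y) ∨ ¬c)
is always true.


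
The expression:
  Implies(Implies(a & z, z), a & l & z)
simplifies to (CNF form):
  a & l & z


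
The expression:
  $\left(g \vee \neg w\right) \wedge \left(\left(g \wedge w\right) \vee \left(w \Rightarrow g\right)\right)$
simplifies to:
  $g \vee \neg w$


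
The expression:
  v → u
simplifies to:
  u ∨ ¬v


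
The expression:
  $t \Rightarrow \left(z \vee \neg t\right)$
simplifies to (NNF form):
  $z \vee \neg t$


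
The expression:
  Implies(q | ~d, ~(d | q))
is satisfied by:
  {q: False}


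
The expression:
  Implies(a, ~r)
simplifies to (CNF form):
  ~a | ~r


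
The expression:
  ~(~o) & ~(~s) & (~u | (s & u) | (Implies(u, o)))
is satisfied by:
  {s: True, o: True}


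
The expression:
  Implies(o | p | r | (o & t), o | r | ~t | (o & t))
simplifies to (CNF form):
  o | r | ~p | ~t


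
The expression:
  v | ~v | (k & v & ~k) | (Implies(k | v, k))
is always true.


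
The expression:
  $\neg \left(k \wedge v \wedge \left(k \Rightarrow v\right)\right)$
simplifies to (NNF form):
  $\neg k \vee \neg v$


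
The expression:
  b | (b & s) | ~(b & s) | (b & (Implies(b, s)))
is always true.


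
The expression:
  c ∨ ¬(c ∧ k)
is always true.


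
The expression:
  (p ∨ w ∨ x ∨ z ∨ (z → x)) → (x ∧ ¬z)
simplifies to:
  x ∧ ¬z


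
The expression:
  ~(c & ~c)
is always true.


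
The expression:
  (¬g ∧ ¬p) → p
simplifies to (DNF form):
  g ∨ p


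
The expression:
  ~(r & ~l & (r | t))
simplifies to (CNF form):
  l | ~r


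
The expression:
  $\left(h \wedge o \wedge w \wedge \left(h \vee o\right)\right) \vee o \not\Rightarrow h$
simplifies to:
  $o \wedge \left(w \vee \neg h\right)$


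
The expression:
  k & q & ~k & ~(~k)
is never true.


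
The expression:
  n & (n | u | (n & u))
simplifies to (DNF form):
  n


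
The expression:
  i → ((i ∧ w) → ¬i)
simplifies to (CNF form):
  ¬i ∨ ¬w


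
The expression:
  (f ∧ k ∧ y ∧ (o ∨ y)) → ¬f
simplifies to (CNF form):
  ¬f ∨ ¬k ∨ ¬y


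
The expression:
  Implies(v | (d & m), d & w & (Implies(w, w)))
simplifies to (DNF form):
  (d & w) | (~d & ~v) | (~m & ~v)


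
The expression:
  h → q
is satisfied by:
  {q: True, h: False}
  {h: False, q: False}
  {h: True, q: True}


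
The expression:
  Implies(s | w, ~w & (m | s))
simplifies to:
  ~w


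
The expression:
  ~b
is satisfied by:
  {b: False}


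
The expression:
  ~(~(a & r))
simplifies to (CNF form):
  a & r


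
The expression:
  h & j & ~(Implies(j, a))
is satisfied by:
  {j: True, h: True, a: False}


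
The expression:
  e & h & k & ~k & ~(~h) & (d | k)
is never true.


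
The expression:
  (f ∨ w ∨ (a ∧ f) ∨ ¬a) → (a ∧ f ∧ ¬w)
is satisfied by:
  {a: True, w: False}


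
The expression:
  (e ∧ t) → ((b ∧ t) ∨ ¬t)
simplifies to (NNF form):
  b ∨ ¬e ∨ ¬t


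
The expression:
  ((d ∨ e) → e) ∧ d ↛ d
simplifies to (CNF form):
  False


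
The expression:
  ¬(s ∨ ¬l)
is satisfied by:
  {l: True, s: False}


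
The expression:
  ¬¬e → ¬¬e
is always true.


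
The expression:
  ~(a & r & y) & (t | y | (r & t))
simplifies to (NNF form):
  (t & ~y) | (y & ~a) | (y & ~r)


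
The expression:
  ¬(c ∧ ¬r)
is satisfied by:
  {r: True, c: False}
  {c: False, r: False}
  {c: True, r: True}


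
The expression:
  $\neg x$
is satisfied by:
  {x: False}


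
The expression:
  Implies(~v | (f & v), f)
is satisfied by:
  {v: True, f: True}
  {v: True, f: False}
  {f: True, v: False}


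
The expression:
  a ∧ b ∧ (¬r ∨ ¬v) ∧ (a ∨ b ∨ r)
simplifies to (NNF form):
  a ∧ b ∧ (¬r ∨ ¬v)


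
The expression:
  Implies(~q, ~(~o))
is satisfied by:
  {q: True, o: True}
  {q: True, o: False}
  {o: True, q: False}


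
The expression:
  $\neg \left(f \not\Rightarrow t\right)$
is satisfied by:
  {t: True, f: False}
  {f: False, t: False}
  {f: True, t: True}


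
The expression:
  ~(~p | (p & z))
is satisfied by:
  {p: True, z: False}


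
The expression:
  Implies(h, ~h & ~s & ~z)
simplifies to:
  ~h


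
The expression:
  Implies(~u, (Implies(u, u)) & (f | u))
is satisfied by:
  {u: True, f: True}
  {u: True, f: False}
  {f: True, u: False}


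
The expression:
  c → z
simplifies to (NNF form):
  z ∨ ¬c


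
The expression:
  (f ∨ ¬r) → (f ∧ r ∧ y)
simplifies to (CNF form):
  r ∧ (y ∨ ¬f)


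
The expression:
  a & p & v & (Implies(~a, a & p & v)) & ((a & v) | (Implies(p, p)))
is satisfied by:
  {a: True, p: True, v: True}


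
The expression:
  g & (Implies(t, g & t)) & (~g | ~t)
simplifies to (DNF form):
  g & ~t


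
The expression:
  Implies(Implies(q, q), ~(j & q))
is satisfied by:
  {q: False, j: False}
  {j: True, q: False}
  {q: True, j: False}


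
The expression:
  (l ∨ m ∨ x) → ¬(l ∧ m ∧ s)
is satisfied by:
  {l: False, m: False, s: False}
  {s: True, l: False, m: False}
  {m: True, l: False, s: False}
  {s: True, m: True, l: False}
  {l: True, s: False, m: False}
  {s: True, l: True, m: False}
  {m: True, l: True, s: False}


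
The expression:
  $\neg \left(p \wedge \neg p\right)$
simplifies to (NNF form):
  $\text{True}$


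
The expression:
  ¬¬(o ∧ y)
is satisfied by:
  {o: True, y: True}


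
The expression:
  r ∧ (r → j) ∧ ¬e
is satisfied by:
  {r: True, j: True, e: False}


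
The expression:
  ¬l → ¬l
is always true.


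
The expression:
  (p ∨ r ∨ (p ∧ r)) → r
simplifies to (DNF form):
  r ∨ ¬p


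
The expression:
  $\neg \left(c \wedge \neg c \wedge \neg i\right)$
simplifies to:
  $\text{True}$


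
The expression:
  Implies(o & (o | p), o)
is always true.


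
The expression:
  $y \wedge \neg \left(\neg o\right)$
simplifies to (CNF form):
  $o \wedge y$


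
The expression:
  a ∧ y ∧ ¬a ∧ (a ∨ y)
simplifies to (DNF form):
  False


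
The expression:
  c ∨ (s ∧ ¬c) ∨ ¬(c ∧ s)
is always true.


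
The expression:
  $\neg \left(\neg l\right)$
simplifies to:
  $l$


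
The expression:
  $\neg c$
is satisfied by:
  {c: False}


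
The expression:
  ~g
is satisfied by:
  {g: False}


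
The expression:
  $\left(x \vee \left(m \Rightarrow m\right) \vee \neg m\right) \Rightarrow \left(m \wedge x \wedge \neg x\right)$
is never true.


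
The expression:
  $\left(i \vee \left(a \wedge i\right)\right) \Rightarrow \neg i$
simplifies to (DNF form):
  $\neg i$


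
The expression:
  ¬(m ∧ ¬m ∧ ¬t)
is always true.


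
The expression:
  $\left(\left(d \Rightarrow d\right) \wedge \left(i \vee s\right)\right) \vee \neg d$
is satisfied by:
  {i: True, s: True, d: False}
  {i: True, s: False, d: False}
  {s: True, i: False, d: False}
  {i: False, s: False, d: False}
  {i: True, d: True, s: True}
  {i: True, d: True, s: False}
  {d: True, s: True, i: False}


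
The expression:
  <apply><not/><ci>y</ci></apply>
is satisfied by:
  {y: False}


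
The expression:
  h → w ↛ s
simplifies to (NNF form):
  (w ∧ ¬s) ∨ ¬h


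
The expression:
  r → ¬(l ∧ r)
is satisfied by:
  {l: False, r: False}
  {r: True, l: False}
  {l: True, r: False}


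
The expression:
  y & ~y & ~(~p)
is never true.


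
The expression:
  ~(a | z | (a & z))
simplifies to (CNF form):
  ~a & ~z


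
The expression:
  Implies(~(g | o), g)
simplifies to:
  g | o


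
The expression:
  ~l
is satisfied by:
  {l: False}


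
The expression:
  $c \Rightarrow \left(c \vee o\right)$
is always true.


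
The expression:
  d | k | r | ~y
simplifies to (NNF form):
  d | k | r | ~y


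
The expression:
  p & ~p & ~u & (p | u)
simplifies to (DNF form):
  False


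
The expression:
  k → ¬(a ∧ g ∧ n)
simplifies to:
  ¬a ∨ ¬g ∨ ¬k ∨ ¬n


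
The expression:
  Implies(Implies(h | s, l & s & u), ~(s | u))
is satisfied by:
  {h: True, s: False, l: False, u: False}
  {h: False, s: False, l: False, u: False}
  {h: True, l: True, s: False, u: False}
  {l: True, h: False, s: False, u: False}
  {h: True, s: True, l: False, u: False}
  {s: True, h: False, l: False, u: False}
  {h: True, l: True, s: True, u: False}
  {l: True, s: True, h: False, u: False}
  {u: True, h: True, s: False, l: False}
  {u: True, l: True, h: True, s: False}
  {u: True, h: True, s: True, l: False}
  {u: True, s: True, h: False, l: False}


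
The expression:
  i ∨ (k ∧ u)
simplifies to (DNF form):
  i ∨ (k ∧ u)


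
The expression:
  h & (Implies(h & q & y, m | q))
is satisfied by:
  {h: True}


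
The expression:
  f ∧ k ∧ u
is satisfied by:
  {u: True, f: True, k: True}


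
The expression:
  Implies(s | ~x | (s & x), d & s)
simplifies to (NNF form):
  (d & s) | (x & ~s)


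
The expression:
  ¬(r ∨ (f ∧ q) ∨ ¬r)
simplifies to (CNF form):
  False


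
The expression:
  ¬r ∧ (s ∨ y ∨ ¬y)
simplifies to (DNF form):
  ¬r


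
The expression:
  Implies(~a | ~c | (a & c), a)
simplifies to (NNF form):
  a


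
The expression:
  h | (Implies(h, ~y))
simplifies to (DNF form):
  True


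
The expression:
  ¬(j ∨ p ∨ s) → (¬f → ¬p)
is always true.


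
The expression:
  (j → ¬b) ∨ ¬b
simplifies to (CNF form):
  ¬b ∨ ¬j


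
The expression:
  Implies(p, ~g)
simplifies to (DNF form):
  ~g | ~p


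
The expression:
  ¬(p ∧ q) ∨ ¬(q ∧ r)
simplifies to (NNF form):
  ¬p ∨ ¬q ∨ ¬r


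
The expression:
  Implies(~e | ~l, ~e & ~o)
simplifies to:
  (e & l) | (~e & ~o)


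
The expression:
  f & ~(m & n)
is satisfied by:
  {f: True, m: False, n: False}
  {n: True, f: True, m: False}
  {m: True, f: True, n: False}


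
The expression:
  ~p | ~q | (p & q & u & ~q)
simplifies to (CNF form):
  ~p | ~q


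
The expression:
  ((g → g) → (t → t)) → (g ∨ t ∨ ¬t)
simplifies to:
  True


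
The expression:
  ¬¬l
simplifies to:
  l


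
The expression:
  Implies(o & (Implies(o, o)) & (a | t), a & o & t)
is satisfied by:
  {o: False, t: False, a: False}
  {a: True, o: False, t: False}
  {t: True, o: False, a: False}
  {a: True, t: True, o: False}
  {o: True, a: False, t: False}
  {a: True, t: True, o: True}


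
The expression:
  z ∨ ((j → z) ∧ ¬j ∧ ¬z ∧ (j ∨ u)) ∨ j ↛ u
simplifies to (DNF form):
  z ∨ (j ∧ ¬u) ∨ (u ∧ ¬j)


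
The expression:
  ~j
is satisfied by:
  {j: False}


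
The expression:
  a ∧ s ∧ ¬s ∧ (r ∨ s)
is never true.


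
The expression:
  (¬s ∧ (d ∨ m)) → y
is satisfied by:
  {y: True, s: True, d: False, m: False}
  {y: True, m: True, s: True, d: False}
  {y: True, s: True, d: True, m: False}
  {y: True, m: True, s: True, d: True}
  {y: True, d: False, s: False, m: False}
  {y: True, m: True, d: False, s: False}
  {y: True, d: True, s: False, m: False}
  {y: True, m: True, d: True, s: False}
  {s: True, m: False, d: False, y: False}
  {m: True, s: True, d: False, y: False}
  {s: True, d: True, m: False, y: False}
  {m: True, s: True, d: True, y: False}
  {m: False, d: False, s: False, y: False}


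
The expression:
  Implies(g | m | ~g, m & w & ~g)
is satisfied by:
  {m: True, w: True, g: False}


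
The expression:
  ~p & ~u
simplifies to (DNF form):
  ~p & ~u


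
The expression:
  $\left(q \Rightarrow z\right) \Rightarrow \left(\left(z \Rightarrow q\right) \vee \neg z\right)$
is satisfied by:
  {q: True, z: False}
  {z: False, q: False}
  {z: True, q: True}


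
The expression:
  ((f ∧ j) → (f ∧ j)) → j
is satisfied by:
  {j: True}


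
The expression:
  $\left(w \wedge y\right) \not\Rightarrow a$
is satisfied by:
  {w: True, y: True, a: False}


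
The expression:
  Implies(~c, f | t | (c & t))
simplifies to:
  c | f | t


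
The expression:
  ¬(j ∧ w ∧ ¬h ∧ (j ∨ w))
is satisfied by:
  {h: True, w: False, j: False}
  {w: False, j: False, h: False}
  {j: True, h: True, w: False}
  {j: True, w: False, h: False}
  {h: True, w: True, j: False}
  {w: True, h: False, j: False}
  {j: True, w: True, h: True}


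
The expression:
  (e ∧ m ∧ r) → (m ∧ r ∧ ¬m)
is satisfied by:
  {m: False, e: False, r: False}
  {r: True, m: False, e: False}
  {e: True, m: False, r: False}
  {r: True, e: True, m: False}
  {m: True, r: False, e: False}
  {r: True, m: True, e: False}
  {e: True, m: True, r: False}


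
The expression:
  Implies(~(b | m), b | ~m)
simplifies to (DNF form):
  True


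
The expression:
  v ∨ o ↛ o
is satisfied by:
  {v: True}


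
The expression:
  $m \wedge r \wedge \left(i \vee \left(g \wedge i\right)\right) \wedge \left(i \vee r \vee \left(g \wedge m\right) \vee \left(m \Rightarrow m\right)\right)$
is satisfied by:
  {r: True, m: True, i: True}


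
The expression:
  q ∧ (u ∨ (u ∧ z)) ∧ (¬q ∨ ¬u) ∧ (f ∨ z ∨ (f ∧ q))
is never true.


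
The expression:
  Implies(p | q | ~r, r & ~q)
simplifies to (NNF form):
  r & ~q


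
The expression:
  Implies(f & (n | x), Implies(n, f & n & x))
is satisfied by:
  {x: True, n: False, f: False}
  {n: False, f: False, x: False}
  {f: True, x: True, n: False}
  {f: True, n: False, x: False}
  {x: True, n: True, f: False}
  {n: True, x: False, f: False}
  {f: True, n: True, x: True}


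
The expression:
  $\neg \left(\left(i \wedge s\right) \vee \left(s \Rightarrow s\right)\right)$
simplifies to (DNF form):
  $\text{False}$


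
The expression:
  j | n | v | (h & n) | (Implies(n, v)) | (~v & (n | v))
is always true.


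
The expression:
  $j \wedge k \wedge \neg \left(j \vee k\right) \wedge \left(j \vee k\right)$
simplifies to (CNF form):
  $\text{False}$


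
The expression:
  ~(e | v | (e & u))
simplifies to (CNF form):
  ~e & ~v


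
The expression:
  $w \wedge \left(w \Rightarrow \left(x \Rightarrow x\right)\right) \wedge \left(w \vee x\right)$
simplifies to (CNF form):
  $w$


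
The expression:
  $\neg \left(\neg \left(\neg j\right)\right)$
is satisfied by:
  {j: False}


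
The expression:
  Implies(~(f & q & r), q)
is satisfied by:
  {q: True}


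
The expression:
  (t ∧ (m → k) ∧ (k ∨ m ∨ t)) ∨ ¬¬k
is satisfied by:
  {k: True, t: True, m: False}
  {k: True, m: False, t: False}
  {k: True, t: True, m: True}
  {k: True, m: True, t: False}
  {t: True, m: False, k: False}


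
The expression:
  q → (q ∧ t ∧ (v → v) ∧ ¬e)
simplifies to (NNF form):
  (t ∧ ¬e) ∨ ¬q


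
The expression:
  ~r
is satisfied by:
  {r: False}


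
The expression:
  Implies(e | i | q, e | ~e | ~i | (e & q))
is always true.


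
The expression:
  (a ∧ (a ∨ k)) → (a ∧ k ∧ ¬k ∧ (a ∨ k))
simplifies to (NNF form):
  ¬a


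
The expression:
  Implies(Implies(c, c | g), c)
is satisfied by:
  {c: True}


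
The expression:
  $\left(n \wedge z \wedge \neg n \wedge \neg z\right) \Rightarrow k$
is always true.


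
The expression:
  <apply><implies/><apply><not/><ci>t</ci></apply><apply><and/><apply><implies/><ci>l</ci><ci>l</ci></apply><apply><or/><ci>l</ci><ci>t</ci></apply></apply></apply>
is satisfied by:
  {t: True, l: True}
  {t: True, l: False}
  {l: True, t: False}


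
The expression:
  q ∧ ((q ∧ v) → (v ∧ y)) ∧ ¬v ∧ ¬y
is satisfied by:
  {q: True, v: False, y: False}


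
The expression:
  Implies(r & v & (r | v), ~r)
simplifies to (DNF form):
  ~r | ~v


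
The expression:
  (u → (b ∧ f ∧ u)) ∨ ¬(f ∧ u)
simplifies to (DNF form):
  b ∨ ¬f ∨ ¬u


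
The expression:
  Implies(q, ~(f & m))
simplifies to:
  ~f | ~m | ~q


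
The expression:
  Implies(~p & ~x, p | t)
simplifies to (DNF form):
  p | t | x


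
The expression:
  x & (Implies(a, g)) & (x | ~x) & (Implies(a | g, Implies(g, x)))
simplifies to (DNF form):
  (g & x) | (x & ~a)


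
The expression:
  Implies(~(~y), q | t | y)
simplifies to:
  True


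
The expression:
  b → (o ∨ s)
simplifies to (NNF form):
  o ∨ s ∨ ¬b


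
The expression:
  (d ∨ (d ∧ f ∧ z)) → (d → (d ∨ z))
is always true.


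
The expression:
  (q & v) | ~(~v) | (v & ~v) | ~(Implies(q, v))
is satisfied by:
  {q: True, v: True}
  {q: True, v: False}
  {v: True, q: False}


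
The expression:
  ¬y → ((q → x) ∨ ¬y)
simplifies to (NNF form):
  True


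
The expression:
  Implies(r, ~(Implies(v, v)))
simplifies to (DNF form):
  ~r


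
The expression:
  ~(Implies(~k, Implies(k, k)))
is never true.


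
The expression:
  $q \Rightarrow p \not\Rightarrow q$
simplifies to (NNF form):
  $\neg q$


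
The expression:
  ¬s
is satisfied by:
  {s: False}


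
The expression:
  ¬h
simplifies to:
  ¬h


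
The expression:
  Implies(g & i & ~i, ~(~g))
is always true.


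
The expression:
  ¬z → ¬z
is always true.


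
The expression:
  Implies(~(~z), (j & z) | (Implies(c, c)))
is always true.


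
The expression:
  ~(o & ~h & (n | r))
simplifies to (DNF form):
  h | ~o | (~n & ~r)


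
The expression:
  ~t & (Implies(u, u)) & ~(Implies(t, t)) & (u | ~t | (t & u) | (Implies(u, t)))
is never true.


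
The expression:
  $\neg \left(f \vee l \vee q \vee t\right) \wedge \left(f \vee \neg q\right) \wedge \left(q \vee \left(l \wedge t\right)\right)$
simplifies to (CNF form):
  $\text{False}$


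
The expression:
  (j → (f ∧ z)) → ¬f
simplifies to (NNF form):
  (j ∧ ¬z) ∨ ¬f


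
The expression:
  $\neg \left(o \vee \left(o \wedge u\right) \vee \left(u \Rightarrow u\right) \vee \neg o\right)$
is never true.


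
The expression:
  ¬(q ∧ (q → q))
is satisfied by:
  {q: False}


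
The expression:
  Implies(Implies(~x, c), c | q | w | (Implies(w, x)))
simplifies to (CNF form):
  True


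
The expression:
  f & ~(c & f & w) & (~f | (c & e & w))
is never true.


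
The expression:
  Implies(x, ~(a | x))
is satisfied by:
  {x: False}


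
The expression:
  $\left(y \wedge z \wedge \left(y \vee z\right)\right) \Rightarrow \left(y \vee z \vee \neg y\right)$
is always true.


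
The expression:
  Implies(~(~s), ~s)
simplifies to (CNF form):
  ~s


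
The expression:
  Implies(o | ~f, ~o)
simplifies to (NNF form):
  ~o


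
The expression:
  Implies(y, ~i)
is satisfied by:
  {y: False, i: False}
  {i: True, y: False}
  {y: True, i: False}


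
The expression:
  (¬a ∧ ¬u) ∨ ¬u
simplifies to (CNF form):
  ¬u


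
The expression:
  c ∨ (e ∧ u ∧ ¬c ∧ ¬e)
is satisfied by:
  {c: True}


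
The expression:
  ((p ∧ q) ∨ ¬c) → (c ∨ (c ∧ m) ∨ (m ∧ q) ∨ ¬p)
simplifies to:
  c ∨ (m ∧ q) ∨ ¬p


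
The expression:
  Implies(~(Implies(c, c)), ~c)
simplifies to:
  True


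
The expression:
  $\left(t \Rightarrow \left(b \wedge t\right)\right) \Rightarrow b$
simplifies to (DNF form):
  $b \vee t$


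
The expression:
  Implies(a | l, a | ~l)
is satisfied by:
  {a: True, l: False}
  {l: False, a: False}
  {l: True, a: True}


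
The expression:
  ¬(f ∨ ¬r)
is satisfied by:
  {r: True, f: False}


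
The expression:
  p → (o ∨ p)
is always true.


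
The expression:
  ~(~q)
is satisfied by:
  {q: True}


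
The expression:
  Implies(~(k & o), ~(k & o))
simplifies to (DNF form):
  True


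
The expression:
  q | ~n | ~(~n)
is always true.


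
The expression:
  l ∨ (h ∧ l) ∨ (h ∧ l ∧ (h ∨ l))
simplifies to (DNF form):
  l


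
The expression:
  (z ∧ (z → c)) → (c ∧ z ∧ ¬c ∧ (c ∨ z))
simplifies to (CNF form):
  ¬c ∨ ¬z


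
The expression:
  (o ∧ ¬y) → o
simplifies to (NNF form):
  True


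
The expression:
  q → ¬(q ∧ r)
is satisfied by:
  {q: False, r: False}
  {r: True, q: False}
  {q: True, r: False}


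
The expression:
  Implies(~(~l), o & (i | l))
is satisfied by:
  {o: True, l: False}
  {l: False, o: False}
  {l: True, o: True}


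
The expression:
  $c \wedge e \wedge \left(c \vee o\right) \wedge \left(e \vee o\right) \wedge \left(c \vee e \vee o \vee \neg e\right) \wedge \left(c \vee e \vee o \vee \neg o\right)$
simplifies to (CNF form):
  $c \wedge e$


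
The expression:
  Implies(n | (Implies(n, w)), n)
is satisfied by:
  {n: True}


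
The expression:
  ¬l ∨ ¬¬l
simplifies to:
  True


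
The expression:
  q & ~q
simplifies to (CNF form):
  False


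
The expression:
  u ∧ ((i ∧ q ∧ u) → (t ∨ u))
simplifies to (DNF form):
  u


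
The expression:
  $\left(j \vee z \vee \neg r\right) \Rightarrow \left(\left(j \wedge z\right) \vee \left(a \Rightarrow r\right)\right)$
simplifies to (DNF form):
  $r \vee \left(j \wedge z\right) \vee \neg a$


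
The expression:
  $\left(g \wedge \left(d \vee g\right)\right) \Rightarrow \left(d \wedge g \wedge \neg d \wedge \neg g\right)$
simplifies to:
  $\neg g$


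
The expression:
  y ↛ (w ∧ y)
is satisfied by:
  {y: True, w: False}


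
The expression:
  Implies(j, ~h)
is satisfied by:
  {h: False, j: False}
  {j: True, h: False}
  {h: True, j: False}


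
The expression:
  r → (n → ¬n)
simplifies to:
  ¬n ∨ ¬r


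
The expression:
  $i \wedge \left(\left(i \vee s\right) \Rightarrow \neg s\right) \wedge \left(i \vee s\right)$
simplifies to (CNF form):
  $i \wedge \neg s$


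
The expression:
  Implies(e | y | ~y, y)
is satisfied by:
  {y: True}


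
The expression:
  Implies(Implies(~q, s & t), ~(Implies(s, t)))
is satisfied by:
  {q: False, t: False, s: False}
  {s: True, q: False, t: False}
  {t: True, q: False, s: False}
  {s: True, q: True, t: False}


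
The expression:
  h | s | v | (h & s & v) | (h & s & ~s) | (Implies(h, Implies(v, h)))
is always true.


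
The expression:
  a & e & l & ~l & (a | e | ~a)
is never true.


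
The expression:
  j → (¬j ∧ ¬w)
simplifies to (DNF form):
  ¬j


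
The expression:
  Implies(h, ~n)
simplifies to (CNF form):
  ~h | ~n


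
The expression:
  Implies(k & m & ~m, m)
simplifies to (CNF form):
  True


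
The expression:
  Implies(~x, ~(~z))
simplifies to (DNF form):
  x | z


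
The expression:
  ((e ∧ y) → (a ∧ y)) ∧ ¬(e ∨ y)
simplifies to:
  ¬e ∧ ¬y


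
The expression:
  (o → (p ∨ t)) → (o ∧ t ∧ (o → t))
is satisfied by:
  {t: True, o: True, p: False}
  {o: True, p: False, t: False}
  {t: True, p: True, o: True}


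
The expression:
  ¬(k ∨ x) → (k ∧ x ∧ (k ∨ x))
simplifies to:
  k ∨ x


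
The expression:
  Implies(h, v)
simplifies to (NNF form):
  v | ~h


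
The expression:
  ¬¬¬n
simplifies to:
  ¬n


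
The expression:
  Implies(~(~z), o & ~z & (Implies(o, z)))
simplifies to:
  ~z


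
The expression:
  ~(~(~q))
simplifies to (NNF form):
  ~q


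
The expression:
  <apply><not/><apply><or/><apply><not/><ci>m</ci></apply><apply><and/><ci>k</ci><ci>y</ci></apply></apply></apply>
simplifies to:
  <apply><and/><ci>m</ci><apply><or/><apply><not/><ci>k</ci></apply><apply><not/><ci>y</ci></apply></apply></apply>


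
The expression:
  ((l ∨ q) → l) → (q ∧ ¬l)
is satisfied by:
  {q: True, l: False}


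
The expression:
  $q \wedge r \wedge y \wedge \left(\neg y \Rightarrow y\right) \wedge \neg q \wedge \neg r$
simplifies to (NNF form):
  $\text{False}$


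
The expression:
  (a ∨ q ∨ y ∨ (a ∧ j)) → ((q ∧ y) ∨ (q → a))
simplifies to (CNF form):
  a ∨ y ∨ ¬q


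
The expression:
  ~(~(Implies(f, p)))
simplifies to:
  p | ~f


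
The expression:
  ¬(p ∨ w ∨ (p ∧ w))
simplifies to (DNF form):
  ¬p ∧ ¬w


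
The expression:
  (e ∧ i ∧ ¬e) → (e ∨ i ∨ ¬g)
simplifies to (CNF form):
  True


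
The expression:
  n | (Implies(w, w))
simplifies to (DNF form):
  True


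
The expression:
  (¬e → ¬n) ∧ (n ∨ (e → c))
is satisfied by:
  {c: True, e: False, n: False}
  {e: False, n: False, c: False}
  {c: True, e: True, n: False}
  {n: True, c: True, e: True}
  {n: True, e: True, c: False}


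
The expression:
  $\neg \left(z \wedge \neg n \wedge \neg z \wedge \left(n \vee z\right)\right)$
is always true.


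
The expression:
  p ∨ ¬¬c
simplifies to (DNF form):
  c ∨ p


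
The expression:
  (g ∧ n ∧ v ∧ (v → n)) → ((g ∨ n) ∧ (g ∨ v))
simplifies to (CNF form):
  True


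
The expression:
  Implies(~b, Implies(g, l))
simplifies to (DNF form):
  b | l | ~g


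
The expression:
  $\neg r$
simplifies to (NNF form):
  $\neg r$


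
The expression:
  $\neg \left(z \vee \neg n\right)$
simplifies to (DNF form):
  $n \wedge \neg z$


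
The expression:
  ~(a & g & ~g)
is always true.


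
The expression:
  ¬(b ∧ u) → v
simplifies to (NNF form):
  v ∨ (b ∧ u)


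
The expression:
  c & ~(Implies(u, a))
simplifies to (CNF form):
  c & u & ~a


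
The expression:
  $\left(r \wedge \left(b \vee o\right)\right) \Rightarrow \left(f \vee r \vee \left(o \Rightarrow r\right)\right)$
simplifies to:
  $\text{True}$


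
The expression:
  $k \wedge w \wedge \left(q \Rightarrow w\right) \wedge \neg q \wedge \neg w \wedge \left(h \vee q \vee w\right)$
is never true.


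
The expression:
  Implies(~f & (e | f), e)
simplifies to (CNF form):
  True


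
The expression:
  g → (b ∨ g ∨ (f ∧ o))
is always true.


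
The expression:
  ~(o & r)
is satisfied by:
  {o: False, r: False}
  {r: True, o: False}
  {o: True, r: False}


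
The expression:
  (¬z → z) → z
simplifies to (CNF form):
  True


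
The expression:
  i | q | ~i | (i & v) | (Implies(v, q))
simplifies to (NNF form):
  True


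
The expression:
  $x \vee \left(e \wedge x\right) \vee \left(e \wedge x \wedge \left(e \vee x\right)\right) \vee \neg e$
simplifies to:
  $x \vee \neg e$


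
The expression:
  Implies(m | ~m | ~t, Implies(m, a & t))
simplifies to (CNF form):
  (a | ~m) & (t | ~m)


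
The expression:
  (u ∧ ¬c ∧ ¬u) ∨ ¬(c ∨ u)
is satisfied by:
  {u: False, c: False}


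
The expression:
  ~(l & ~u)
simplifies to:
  u | ~l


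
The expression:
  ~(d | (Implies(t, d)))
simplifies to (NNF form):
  t & ~d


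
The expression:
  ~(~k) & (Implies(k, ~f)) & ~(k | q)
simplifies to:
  False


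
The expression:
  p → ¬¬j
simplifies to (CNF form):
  j ∨ ¬p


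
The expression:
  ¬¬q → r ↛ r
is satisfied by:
  {q: False}


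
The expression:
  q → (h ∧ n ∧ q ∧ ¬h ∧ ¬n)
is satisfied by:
  {q: False}


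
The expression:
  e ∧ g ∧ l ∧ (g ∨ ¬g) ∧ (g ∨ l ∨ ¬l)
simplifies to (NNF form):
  e ∧ g ∧ l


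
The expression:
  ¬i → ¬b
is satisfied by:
  {i: True, b: False}
  {b: False, i: False}
  {b: True, i: True}


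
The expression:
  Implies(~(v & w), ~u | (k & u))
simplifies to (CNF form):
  (k | v | ~u) & (k | w | ~u)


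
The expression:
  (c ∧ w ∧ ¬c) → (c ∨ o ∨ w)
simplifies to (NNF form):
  True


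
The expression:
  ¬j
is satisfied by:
  {j: False}


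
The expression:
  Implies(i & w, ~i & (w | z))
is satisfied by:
  {w: False, i: False}
  {i: True, w: False}
  {w: True, i: False}


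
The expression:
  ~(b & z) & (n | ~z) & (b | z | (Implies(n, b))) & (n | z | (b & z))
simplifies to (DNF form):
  (b & n & ~b) | (b & n & ~z) | (n & z & ~b) | (n & z & ~z)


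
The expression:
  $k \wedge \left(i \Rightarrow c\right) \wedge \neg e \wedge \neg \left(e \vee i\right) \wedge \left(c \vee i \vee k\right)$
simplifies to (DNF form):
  $k \wedge \neg e \wedge \neg i$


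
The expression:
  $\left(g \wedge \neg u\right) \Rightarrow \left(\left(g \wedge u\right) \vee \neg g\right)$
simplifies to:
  $u \vee \neg g$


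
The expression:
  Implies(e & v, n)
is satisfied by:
  {n: True, v: False, e: False}
  {v: False, e: False, n: False}
  {e: True, n: True, v: False}
  {e: True, v: False, n: False}
  {n: True, v: True, e: False}
  {v: True, n: False, e: False}
  {e: True, v: True, n: True}


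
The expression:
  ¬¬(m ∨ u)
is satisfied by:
  {m: True, u: True}
  {m: True, u: False}
  {u: True, m: False}


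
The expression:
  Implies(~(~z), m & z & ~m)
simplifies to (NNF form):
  ~z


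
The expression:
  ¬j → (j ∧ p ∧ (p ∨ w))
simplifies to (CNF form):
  j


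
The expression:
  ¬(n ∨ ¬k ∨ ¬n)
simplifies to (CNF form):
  False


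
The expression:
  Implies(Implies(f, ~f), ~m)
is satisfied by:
  {f: True, m: False}
  {m: False, f: False}
  {m: True, f: True}


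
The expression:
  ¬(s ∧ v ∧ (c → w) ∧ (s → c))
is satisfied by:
  {s: False, v: False, c: False, w: False}
  {w: True, s: False, v: False, c: False}
  {c: True, s: False, v: False, w: False}
  {w: True, c: True, s: False, v: False}
  {v: True, w: False, s: False, c: False}
  {w: True, v: True, s: False, c: False}
  {c: True, v: True, w: False, s: False}
  {w: True, c: True, v: True, s: False}
  {s: True, c: False, v: False, w: False}
  {w: True, s: True, c: False, v: False}
  {c: True, s: True, w: False, v: False}
  {w: True, c: True, s: True, v: False}
  {v: True, s: True, c: False, w: False}
  {w: True, v: True, s: True, c: False}
  {c: True, v: True, s: True, w: False}


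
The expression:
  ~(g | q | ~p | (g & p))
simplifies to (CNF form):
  p & ~g & ~q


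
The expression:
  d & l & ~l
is never true.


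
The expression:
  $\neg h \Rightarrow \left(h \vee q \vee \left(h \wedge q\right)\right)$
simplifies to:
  $h \vee q$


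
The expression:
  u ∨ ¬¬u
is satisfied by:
  {u: True}


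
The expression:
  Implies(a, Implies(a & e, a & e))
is always true.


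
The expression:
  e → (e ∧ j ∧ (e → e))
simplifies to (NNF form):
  j ∨ ¬e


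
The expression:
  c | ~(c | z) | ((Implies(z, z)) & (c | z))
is always true.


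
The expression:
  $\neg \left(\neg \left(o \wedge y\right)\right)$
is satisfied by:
  {o: True, y: True}


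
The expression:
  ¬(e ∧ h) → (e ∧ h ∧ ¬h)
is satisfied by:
  {h: True, e: True}


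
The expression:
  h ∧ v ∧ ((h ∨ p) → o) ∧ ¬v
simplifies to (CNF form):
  False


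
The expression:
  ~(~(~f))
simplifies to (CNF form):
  ~f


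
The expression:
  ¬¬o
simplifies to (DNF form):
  o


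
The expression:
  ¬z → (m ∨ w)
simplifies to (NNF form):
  m ∨ w ∨ z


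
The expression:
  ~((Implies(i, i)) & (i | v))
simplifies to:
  ~i & ~v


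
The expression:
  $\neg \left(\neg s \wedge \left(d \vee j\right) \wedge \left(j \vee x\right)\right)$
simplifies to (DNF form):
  $s \vee \left(\neg d \wedge \neg j\right) \vee \left(\neg j \wedge \neg x\right)$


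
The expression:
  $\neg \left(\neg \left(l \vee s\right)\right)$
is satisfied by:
  {l: True, s: True}
  {l: True, s: False}
  {s: True, l: False}


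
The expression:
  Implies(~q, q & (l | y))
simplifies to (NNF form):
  q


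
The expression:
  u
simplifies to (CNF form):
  u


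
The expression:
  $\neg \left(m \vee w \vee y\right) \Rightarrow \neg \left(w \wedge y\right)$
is always true.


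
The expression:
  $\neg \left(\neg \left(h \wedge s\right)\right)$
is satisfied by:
  {h: True, s: True}


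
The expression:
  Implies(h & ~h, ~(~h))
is always true.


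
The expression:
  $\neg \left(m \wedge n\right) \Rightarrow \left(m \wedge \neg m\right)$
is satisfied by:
  {m: True, n: True}


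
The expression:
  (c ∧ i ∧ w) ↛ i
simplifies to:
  False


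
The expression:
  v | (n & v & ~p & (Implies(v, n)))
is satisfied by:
  {v: True}


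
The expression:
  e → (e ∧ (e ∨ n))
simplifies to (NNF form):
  True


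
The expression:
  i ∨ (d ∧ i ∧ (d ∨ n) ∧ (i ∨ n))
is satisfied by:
  {i: True}


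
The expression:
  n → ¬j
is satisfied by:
  {n: False, j: False}
  {j: True, n: False}
  {n: True, j: False}


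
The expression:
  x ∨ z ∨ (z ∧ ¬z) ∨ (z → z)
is always true.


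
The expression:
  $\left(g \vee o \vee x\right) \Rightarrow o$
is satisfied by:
  {o: True, x: False, g: False}
  {o: True, g: True, x: False}
  {o: True, x: True, g: False}
  {o: True, g: True, x: True}
  {g: False, x: False, o: False}


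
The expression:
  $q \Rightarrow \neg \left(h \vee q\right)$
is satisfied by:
  {q: False}


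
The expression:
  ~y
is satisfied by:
  {y: False}


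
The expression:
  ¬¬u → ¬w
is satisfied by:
  {w: False, u: False}
  {u: True, w: False}
  {w: True, u: False}
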